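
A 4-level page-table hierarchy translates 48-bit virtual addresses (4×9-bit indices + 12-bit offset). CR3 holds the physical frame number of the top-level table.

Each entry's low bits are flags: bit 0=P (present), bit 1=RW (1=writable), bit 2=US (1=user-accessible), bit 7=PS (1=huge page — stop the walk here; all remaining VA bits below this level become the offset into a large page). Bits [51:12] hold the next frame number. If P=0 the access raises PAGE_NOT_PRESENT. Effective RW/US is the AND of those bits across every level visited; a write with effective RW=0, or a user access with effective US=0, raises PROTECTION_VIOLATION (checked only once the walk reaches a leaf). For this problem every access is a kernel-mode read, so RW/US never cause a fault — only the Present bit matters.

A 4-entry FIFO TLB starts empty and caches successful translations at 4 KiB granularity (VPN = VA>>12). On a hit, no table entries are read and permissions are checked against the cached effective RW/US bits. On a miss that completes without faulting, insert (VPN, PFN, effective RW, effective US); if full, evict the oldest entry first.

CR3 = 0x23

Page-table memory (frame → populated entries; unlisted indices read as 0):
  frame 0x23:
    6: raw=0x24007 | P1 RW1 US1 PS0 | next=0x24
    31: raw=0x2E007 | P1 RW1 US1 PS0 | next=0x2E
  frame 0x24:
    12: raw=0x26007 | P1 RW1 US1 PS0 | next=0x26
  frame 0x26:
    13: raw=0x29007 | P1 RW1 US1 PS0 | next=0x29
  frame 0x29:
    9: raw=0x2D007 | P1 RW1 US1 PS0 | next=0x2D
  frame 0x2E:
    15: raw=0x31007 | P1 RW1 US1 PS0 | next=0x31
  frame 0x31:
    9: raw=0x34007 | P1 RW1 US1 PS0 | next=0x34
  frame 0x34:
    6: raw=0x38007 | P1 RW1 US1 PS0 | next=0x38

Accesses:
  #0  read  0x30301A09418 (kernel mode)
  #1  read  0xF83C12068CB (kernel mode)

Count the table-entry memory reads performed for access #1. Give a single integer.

Per-access translation:
#0 VA=0x30301A09418 (r,kernel):
  lvl0: tbl 0x23, slot 6 ⇒ 0x24007 (P1/RW1/US1/PS0)
  lvl1: tbl 0x24, slot 12 ⇒ 0x26007 (P1/RW1/US1/PS0)
  lvl2: tbl 0x26, slot 13 ⇒ 0x29007 (P1/RW1/US1/PS0)
  lvl3: tbl 0x29, slot 9 ⇒ 0x2D007 (P1/RW1/US1/PS0)
  ✓ 0x2D418  — 4 lookups
#1 VA=0xF83C12068CB (r,kernel):
  lvl0: tbl 0x23, slot 31 ⇒ 0x2E007 (P1/RW1/US1/PS0)
  lvl1: tbl 0x2E, slot 15 ⇒ 0x31007 (P1/RW1/US1/PS0)
  lvl2: tbl 0x31, slot 9 ⇒ 0x34007 (P1/RW1/US1/PS0)
  lvl3: tbl 0x34, slot 6 ⇒ 0x38007 (P1/RW1/US1/PS0)
  ✓ 0x388CB  — 4 lookups

Entries read for #1: 4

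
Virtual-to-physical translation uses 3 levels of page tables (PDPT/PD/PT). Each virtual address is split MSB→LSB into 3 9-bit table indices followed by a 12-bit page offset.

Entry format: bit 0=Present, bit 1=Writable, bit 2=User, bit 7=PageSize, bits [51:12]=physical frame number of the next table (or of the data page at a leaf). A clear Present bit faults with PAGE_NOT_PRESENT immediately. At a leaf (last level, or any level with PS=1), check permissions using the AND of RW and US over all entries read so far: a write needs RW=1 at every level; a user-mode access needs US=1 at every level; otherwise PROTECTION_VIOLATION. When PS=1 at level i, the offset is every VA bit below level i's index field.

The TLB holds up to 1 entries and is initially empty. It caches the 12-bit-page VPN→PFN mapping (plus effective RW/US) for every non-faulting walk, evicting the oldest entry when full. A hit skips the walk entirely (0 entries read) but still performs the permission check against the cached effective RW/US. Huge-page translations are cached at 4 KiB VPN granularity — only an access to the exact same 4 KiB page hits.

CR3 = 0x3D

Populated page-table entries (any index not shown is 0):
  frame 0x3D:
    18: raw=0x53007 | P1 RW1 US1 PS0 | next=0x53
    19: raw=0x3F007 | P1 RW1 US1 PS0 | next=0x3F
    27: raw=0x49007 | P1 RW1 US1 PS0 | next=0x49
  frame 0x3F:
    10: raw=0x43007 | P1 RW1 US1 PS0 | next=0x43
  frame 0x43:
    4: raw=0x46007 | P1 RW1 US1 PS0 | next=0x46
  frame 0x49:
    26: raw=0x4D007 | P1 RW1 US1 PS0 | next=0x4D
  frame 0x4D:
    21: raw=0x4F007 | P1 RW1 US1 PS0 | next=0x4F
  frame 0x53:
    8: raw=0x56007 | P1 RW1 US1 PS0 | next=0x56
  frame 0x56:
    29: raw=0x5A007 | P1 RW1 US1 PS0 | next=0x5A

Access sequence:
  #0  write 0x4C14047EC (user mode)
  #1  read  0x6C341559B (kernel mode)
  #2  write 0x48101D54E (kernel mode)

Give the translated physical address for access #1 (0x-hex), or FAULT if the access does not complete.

Trace:
#0 VA=0x4C14047EC (w,user):
  L0: frame=0x3D idx=19 entry=0x3F007 [P=1 RW=1 US=1 PS=0]
  L1: frame=0x3F idx=10 entry=0x43007 [P=1 RW=1 US=1 PS=0]
  L2: frame=0x43 idx=4 entry=0x46007 [P=1 RW=1 US=1 PS=0]
  ✓ 0x467EC  — 3 lookups
#1 VA=0x6C341559B (r,kernel):
  L0: frame=0x3D idx=27 entry=0x49007 [P=1 RW=1 US=1 PS=0]
  L1: frame=0x49 idx=26 entry=0x4D007 [P=1 RW=1 US=1 PS=0]
  L2: frame=0x4D idx=21 entry=0x4F007 [P=1 RW=1 US=1 PS=0]
  ✓ 0x4F59B  — 3 lookups
#2 VA=0x48101D54E (w,kernel):
  L0: frame=0x3D idx=18 entry=0x53007 [P=1 RW=1 US=1 PS=0]
  L1: frame=0x53 idx=8 entry=0x56007 [P=1 RW=1 US=1 PS=0]
  L2: frame=0x56 idx=29 entry=0x5A007 [P=1 RW=1 US=1 PS=0]
  ✓ 0x5A54E  — 3 lookups

Access #1 PA: 0x4F59B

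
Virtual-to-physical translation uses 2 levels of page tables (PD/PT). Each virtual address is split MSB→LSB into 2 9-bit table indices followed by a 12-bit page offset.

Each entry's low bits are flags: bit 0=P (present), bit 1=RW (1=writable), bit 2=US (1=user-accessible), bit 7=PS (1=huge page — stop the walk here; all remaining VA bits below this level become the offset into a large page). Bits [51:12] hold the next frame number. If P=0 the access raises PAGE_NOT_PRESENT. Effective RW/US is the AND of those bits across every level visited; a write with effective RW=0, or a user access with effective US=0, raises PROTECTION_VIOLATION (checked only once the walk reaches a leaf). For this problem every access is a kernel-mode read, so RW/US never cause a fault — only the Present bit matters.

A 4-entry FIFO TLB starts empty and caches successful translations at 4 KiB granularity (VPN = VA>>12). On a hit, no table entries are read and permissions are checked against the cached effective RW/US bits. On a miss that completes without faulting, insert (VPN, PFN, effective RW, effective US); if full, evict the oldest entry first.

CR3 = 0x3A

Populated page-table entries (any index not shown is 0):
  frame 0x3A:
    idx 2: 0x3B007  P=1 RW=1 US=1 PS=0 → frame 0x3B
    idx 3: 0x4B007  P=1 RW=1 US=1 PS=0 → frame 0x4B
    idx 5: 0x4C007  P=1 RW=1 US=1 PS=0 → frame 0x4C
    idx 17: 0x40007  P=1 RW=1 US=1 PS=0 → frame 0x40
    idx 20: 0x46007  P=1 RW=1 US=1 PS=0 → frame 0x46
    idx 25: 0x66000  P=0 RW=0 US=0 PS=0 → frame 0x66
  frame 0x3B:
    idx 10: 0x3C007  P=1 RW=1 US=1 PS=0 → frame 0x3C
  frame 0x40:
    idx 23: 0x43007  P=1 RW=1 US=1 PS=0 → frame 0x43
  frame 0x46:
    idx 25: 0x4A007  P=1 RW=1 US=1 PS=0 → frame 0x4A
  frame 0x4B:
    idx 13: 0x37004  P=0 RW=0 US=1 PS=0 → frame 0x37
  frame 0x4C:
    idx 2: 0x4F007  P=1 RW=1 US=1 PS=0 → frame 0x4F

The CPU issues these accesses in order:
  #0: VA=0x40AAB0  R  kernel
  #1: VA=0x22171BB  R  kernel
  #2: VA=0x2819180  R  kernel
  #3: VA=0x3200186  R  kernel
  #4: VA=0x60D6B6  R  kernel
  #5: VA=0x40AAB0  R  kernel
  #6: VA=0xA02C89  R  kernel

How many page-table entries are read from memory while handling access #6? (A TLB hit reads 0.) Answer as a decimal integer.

Trace:
#0 VA=0x40AAB0 (r,kernel):
  [0] read 0x3A idx=2: raw=0x3B007 flags P=1 W=1 U=1 S=0
  [1] read 0x3B idx=10: raw=0x3C007 flags P=1 W=1 U=1 S=0
  ⇒ phys 0x3CAB0  [2 reads]
#1 VA=0x22171BB (r,kernel):
  [0] read 0x3A idx=17: raw=0x40007 flags P=1 W=1 U=1 S=0
  [1] read 0x40 idx=23: raw=0x43007 flags P=1 W=1 U=1 S=0
  ⇒ phys 0x431BB  [2 reads]
#2 VA=0x2819180 (r,kernel):
  [0] read 0x3A idx=20: raw=0x46007 flags P=1 W=1 U=1 S=0
  [1] read 0x46 idx=25: raw=0x4A007 flags P=1 W=1 U=1 S=0
  ⇒ phys 0x4A180  [2 reads]
#3 VA=0x3200186 (r,kernel):
  [0] read 0x3A idx=25: raw=0x66000 flags P=0 W=0 U=0 S=0
  → PAGE_NOT_PRESENT  (1 entries read)
#4 VA=0x60D6B6 (r,kernel):
  [0] read 0x3A idx=3: raw=0x4B007 flags P=1 W=1 U=1 S=0
  [1] read 0x4B idx=13: raw=0x37004 flags P=0 W=0 U=1 S=0
  → PAGE_NOT_PRESENT  (2 entries read)
#5 VA=0x40AAB0 (r,kernel):
  TLB hit vpn=0x40A → PA=0x3CAB0
#6 VA=0xA02C89 (r,kernel):
  [0] read 0x3A idx=5: raw=0x4C007 flags P=1 W=1 U=1 S=0
  [1] read 0x4C idx=2: raw=0x4F007 flags P=1 W=1 U=1 S=0
  ⇒ phys 0x4FC89  [2 reads]

Entries read for #6: 2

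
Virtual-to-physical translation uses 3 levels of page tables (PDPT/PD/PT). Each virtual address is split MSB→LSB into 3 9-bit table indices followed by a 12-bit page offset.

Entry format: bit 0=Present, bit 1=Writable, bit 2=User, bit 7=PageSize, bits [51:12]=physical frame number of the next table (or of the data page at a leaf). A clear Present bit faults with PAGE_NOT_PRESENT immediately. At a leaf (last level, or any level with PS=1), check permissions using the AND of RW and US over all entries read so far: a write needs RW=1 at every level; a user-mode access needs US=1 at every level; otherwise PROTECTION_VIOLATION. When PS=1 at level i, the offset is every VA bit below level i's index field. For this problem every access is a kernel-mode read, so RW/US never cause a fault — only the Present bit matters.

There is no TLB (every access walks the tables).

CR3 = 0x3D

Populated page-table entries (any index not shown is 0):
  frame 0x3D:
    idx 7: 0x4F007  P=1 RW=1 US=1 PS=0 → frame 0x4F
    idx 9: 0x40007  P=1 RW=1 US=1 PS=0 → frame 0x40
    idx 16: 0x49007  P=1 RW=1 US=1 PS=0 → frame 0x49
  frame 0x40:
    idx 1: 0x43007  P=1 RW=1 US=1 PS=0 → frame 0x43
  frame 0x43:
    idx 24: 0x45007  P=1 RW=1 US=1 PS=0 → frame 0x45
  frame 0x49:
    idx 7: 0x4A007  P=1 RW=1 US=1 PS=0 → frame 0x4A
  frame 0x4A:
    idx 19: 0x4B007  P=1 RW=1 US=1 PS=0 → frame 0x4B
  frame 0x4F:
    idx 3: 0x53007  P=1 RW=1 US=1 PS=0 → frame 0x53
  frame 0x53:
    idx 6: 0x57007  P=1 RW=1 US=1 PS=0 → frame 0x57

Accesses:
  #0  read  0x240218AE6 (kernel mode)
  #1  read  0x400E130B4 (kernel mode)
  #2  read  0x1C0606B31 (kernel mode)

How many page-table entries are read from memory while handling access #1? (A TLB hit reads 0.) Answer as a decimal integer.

Walk each access:
#0 VA=0x240218AE6 (r,kernel):
  [0] read 0x3D idx=9: raw=0x40007 flags P=1 W=1 U=1 S=0
  [1] read 0x40 idx=1: raw=0x43007 flags P=1 W=1 U=1 S=0
  [2] read 0x43 idx=24: raw=0x45007 flags P=1 W=1 U=1 S=0
  → PA=0x45AE6  (3 entries read)
#1 VA=0x400E130B4 (r,kernel):
  [0] read 0x3D idx=16: raw=0x49007 flags P=1 W=1 U=1 S=0
  [1] read 0x49 idx=7: raw=0x4A007 flags P=1 W=1 U=1 S=0
  [2] read 0x4A idx=19: raw=0x4B007 flags P=1 W=1 U=1 S=0
  → PA=0x4B0B4  (3 entries read)
#2 VA=0x1C0606B31 (r,kernel):
  [0] read 0x3D idx=7: raw=0x4F007 flags P=1 W=1 U=1 S=0
  [1] read 0x4F idx=3: raw=0x53007 flags P=1 W=1 U=1 S=0
  [2] read 0x53 idx=6: raw=0x57007 flags P=1 W=1 U=1 S=0
  → PA=0x57B31  (3 entries read)

Entries read for #1: 3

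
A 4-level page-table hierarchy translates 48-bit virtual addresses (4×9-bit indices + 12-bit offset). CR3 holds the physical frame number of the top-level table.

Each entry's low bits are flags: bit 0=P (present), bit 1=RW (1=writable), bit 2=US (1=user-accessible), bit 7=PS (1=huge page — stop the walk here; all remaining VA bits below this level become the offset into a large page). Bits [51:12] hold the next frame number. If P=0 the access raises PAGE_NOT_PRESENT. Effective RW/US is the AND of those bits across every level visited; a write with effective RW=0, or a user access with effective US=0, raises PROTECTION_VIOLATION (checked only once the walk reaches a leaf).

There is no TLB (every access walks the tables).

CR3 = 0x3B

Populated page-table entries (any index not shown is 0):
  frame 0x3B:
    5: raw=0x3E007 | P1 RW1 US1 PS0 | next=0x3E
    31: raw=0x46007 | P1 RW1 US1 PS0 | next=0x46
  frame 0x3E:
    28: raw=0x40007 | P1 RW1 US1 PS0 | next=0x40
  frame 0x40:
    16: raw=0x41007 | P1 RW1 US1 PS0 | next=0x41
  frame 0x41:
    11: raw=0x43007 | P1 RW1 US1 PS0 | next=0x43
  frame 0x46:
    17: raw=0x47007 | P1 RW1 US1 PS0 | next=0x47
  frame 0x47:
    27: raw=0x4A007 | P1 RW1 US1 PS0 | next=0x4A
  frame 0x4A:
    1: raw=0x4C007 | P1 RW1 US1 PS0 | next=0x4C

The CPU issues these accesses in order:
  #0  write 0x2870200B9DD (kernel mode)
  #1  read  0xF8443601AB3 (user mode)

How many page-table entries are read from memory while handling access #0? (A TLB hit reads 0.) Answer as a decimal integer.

Trace:
#0 VA=0x2870200B9DD (w,kernel):
  lvl0: tbl 0x3B, slot 5 ⇒ 0x3E007 (P1/RW1/US1/PS0)
  lvl1: tbl 0x3E, slot 28 ⇒ 0x40007 (P1/RW1/US1/PS0)
  lvl2: tbl 0x40, slot 16 ⇒ 0x41007 (P1/RW1/US1/PS0)
  lvl3: tbl 0x41, slot 11 ⇒ 0x43007 (P1/RW1/US1/PS0)
  ✓ 0x439DD  — 4 lookups
#1 VA=0xF8443601AB3 (r,user):
  lvl0: tbl 0x3B, slot 31 ⇒ 0x46007 (P1/RW1/US1/PS0)
  lvl1: tbl 0x46, slot 17 ⇒ 0x47007 (P1/RW1/US1/PS0)
  lvl2: tbl 0x47, slot 27 ⇒ 0x4A007 (P1/RW1/US1/PS0)
  lvl3: tbl 0x4A, slot 1 ⇒ 0x4C007 (P1/RW1/US1/PS0)
  ✓ 0x4CAB3  — 4 lookups

Entries read for #0: 4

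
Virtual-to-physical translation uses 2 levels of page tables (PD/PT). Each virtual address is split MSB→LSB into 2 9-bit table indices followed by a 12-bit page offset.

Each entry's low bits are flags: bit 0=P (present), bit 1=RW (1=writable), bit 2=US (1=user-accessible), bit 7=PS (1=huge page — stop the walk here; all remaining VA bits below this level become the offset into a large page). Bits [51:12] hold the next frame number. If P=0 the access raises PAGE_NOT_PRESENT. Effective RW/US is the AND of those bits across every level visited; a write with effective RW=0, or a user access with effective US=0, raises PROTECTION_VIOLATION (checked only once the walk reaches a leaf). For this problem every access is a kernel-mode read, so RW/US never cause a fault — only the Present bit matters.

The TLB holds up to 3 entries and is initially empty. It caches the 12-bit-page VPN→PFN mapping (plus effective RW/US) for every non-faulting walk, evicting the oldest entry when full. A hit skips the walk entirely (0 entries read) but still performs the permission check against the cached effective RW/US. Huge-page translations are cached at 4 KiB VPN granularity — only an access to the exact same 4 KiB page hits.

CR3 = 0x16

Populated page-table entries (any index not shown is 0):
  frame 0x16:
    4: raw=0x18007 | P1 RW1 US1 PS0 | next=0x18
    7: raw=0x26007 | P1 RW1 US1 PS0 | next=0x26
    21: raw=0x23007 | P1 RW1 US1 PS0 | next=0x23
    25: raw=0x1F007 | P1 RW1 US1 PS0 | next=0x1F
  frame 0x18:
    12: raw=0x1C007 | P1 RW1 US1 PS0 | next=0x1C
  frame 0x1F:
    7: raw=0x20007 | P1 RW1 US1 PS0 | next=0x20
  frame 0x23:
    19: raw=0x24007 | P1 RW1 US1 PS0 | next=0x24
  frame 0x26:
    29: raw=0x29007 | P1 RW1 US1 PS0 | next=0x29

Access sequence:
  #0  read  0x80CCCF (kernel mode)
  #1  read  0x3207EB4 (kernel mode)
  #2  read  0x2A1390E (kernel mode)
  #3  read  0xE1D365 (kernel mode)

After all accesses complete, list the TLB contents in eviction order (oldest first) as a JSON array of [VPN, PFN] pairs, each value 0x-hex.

Trace:
#0 VA=0x80CCCF (r,kernel):
  L0: frame=0x16 idx=4 entry=0x18007 [P=1 RW=1 US=1 PS=0]
  L1: frame=0x18 idx=12 entry=0x1C007 [P=1 RW=1 US=1 PS=0]
  ✓ 0x1CCCF  — 2 lookups
#1 VA=0x3207EB4 (r,kernel):
  L0: frame=0x16 idx=25 entry=0x1F007 [P=1 RW=1 US=1 PS=0]
  L1: frame=0x1F idx=7 entry=0x20007 [P=1 RW=1 US=1 PS=0]
  ✓ 0x20EB4  — 2 lookups
#2 VA=0x2A1390E (r,kernel):
  L0: frame=0x16 idx=21 entry=0x23007 [P=1 RW=1 US=1 PS=0]
  L1: frame=0x23 idx=19 entry=0x24007 [P=1 RW=1 US=1 PS=0]
  ✓ 0x2490E  — 2 lookups
#3 VA=0xE1D365 (r,kernel):
  L0: frame=0x16 idx=7 entry=0x26007 [P=1 RW=1 US=1 PS=0]
  L1: frame=0x26 idx=29 entry=0x29007 [P=1 RW=1 US=1 PS=0]
  ✓ 0x29365  — 2 lookups

TLB: [["0x3207", "0x20"], ["0x2A13", "0x24"], ["0xE1D", "0x29"]]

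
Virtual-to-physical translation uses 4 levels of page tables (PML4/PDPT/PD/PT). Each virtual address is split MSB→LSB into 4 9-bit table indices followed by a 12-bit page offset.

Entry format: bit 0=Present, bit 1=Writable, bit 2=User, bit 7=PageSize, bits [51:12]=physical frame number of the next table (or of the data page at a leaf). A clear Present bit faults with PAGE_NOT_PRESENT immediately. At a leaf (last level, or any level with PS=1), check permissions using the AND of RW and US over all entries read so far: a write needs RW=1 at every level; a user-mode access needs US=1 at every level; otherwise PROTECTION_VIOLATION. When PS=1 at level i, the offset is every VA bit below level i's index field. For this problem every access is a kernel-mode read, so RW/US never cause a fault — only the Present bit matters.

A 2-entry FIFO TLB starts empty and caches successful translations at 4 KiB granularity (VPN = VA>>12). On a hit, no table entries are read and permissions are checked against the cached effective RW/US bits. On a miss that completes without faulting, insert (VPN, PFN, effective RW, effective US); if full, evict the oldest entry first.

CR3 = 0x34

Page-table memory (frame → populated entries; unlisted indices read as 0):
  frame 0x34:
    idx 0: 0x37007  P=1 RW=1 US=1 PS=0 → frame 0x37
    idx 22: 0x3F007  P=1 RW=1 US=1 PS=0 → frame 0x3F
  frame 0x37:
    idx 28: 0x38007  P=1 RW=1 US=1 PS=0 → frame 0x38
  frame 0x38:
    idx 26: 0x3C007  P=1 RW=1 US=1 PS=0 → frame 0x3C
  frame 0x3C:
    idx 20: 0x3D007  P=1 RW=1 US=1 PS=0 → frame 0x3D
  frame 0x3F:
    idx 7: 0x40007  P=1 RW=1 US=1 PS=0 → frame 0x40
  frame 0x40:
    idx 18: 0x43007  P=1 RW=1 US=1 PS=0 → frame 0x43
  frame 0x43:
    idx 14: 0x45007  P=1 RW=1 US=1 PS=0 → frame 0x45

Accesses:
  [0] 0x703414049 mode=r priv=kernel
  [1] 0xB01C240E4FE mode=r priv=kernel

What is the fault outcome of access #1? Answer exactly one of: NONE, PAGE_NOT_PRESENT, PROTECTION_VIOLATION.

Per-access translation:
#0 VA=0x703414049 (r,kernel):
  [0] read 0x34 idx=0: raw=0x37007 flags P=1 W=1 U=1 S=0
  [1] read 0x37 idx=28: raw=0x38007 flags P=1 W=1 U=1 S=0
  [2] read 0x38 idx=26: raw=0x3C007 flags P=1 W=1 U=1 S=0
  [3] read 0x3C idx=20: raw=0x3D007 flags P=1 W=1 U=1 S=0
  ✓ 0x3D049  — 4 lookups
#1 VA=0xB01C240E4FE (r,kernel):
  [0] read 0x34 idx=22: raw=0x3F007 flags P=1 W=1 U=1 S=0
  [1] read 0x3F idx=7: raw=0x40007 flags P=1 W=1 U=1 S=0
  [2] read 0x40 idx=18: raw=0x43007 flags P=1 W=1 U=1 S=0
  [3] read 0x43 idx=14: raw=0x45007 flags P=1 W=1 U=1 S=0
  ✓ 0x454FE  — 4 lookups

Access #1 fault: NONE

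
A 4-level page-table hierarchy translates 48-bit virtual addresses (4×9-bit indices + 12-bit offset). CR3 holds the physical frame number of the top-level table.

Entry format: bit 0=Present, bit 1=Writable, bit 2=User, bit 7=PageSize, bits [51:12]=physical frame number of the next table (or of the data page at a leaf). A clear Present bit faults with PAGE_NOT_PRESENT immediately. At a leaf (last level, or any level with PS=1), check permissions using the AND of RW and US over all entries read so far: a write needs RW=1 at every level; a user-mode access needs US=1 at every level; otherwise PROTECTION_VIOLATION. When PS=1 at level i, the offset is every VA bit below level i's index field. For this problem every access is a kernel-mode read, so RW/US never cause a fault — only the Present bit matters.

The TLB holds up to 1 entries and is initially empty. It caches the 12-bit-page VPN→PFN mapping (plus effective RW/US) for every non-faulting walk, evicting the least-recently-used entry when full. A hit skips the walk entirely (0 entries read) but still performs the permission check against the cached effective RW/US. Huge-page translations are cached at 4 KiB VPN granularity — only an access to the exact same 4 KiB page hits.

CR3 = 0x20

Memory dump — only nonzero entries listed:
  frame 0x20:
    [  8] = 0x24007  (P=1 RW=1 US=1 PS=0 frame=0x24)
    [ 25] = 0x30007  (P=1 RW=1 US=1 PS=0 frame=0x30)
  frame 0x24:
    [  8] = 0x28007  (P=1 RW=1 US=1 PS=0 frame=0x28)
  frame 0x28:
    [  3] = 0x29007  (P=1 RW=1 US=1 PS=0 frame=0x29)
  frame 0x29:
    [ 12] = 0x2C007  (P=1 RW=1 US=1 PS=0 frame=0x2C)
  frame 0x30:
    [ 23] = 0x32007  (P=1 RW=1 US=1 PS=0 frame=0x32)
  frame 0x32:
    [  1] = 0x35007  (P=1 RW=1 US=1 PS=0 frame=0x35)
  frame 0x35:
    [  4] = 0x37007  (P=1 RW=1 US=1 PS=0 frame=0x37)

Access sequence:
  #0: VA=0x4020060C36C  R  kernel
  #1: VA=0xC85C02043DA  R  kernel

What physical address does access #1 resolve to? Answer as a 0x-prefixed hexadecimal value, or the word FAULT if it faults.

Trace:
#0 VA=0x4020060C36C (r,kernel):
  lvl0: tbl 0x20, slot 8 ⇒ 0x24007 (P1/RW1/US1/PS0)
  lvl1: tbl 0x24, slot 8 ⇒ 0x28007 (P1/RW1/US1/PS0)
  lvl2: tbl 0x28, slot 3 ⇒ 0x29007 (P1/RW1/US1/PS0)
  lvl3: tbl 0x29, slot 12 ⇒ 0x2C007 (P1/RW1/US1/PS0)
  → PA=0x2C36C  (4 entries read)
#1 VA=0xC85C02043DA (r,kernel):
  lvl0: tbl 0x20, slot 25 ⇒ 0x30007 (P1/RW1/US1/PS0)
  lvl1: tbl 0x30, slot 23 ⇒ 0x32007 (P1/RW1/US1/PS0)
  lvl2: tbl 0x32, slot 1 ⇒ 0x35007 (P1/RW1/US1/PS0)
  lvl3: tbl 0x35, slot 4 ⇒ 0x37007 (P1/RW1/US1/PS0)
  → PA=0x373DA  (4 entries read)

Access #1 PA: 0x373DA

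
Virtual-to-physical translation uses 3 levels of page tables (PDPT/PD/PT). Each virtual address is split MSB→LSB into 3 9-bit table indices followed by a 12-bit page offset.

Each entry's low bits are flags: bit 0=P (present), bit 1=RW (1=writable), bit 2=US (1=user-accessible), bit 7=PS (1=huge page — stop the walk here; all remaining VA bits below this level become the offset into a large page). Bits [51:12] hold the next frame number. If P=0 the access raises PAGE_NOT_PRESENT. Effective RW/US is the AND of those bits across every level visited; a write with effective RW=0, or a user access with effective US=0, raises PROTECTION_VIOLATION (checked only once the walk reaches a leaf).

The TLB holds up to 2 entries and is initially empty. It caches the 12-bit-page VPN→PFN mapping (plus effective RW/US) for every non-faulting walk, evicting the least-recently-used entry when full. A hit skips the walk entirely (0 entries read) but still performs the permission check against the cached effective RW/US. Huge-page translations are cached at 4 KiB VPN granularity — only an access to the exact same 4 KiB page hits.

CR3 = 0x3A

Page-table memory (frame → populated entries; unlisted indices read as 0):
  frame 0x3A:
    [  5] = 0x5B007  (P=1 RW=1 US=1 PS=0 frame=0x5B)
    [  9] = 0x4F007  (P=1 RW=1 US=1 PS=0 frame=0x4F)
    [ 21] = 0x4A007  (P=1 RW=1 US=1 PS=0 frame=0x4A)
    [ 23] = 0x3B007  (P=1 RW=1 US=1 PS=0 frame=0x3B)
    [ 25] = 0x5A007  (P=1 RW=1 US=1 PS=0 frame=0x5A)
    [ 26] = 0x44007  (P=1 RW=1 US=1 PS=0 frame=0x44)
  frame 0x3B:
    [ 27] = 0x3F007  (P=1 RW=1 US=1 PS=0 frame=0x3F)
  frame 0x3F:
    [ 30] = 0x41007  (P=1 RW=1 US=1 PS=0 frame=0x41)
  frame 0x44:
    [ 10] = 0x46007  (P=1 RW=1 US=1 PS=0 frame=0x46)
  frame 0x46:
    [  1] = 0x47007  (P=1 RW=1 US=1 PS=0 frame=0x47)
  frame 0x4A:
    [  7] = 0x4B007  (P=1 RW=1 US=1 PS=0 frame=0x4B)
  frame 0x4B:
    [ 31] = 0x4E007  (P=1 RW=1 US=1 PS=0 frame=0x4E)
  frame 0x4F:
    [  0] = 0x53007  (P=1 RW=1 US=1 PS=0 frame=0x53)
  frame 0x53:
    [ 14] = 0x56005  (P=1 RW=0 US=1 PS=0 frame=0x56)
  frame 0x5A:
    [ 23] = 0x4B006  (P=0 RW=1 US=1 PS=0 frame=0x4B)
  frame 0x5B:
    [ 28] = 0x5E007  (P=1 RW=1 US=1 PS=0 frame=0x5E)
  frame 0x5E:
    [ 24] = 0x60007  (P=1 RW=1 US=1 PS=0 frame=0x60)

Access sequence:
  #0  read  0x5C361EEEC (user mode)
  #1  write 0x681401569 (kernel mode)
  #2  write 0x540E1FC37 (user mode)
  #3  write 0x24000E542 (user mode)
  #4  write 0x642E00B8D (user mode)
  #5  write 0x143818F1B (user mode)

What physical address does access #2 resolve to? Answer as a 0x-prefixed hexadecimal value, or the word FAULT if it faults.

Walk each access:
#0 VA=0x5C361EEEC (r,user):
  L0: frame=0x3A idx=23 entry=0x3B007 [P=1 RW=1 US=1 PS=0]
  L1: frame=0x3B idx=27 entry=0x3F007 [P=1 RW=1 US=1 PS=0]
  L2: frame=0x3F idx=30 entry=0x41007 [P=1 RW=1 US=1 PS=0]
  ✓ 0x41EEC  — 3 lookups
#1 VA=0x681401569 (w,kernel):
  L0: frame=0x3A idx=26 entry=0x44007 [P=1 RW=1 US=1 PS=0]
  L1: frame=0x44 idx=10 entry=0x46007 [P=1 RW=1 US=1 PS=0]
  L2: frame=0x46 idx=1 entry=0x47007 [P=1 RW=1 US=1 PS=0]
  ✓ 0x47569  — 3 lookups
#2 VA=0x540E1FC37 (w,user):
  L0: frame=0x3A idx=21 entry=0x4A007 [P=1 RW=1 US=1 PS=0]
  L1: frame=0x4A idx=7 entry=0x4B007 [P=1 RW=1 US=1 PS=0]
  L2: frame=0x4B idx=31 entry=0x4E007 [P=1 RW=1 US=1 PS=0]
  ✓ 0x4EC37  — 3 lookups
#3 VA=0x24000E542 (w,user):
  L0: frame=0x3A idx=9 entry=0x4F007 [P=1 RW=1 US=1 PS=0]
  L1: frame=0x4F idx=0 entry=0x53007 [P=1 RW=1 US=1 PS=0]
  L2: frame=0x53 idx=14 entry=0x56005 [P=1 RW=0 US=1 PS=0]
  ✗ PROTECTION_VIOLATION  [3 reads]
#4 VA=0x642E00B8D (w,user):
  L0: frame=0x3A idx=25 entry=0x5A007 [P=1 RW=1 US=1 PS=0]
  L1: frame=0x5A idx=23 entry=0x4B006 [P=0 RW=1 US=1 PS=0]
  ✗ PAGE_NOT_PRESENT  [2 reads]
#5 VA=0x143818F1B (w,user):
  L0: frame=0x3A idx=5 entry=0x5B007 [P=1 RW=1 US=1 PS=0]
  L1: frame=0x5B idx=28 entry=0x5E007 [P=1 RW=1 US=1 PS=0]
  L2: frame=0x5E idx=24 entry=0x60007 [P=1 RW=1 US=1 PS=0]
  ✓ 0x60F1B  — 3 lookups

Access #2 PA: 0x4EC37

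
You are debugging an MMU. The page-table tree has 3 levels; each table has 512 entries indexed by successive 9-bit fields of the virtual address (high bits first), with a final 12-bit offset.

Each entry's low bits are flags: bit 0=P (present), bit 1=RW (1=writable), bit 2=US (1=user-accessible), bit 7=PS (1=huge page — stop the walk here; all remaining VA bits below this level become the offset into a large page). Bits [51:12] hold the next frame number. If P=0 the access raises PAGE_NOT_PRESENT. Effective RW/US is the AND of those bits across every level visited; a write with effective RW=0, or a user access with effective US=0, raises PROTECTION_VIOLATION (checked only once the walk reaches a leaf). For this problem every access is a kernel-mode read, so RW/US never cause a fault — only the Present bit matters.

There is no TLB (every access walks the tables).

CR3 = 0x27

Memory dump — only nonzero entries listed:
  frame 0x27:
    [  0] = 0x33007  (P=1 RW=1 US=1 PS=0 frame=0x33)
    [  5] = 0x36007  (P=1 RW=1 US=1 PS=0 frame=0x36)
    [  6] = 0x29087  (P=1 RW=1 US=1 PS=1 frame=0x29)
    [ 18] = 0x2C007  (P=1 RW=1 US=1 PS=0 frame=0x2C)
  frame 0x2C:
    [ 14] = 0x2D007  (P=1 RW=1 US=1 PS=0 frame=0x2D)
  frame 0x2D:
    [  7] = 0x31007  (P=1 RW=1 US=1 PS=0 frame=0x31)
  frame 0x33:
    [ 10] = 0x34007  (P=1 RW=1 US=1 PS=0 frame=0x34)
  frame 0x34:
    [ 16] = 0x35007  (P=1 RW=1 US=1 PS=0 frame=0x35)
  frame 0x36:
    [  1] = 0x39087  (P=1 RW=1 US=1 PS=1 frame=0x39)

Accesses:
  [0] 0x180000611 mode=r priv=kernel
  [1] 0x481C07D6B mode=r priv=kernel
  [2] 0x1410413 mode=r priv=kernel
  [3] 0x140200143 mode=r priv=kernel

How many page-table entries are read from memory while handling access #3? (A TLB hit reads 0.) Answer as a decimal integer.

Walk each access:
#0 VA=0x180000611 (r,kernel):
  [0] read 0x27 idx=6: raw=0x29087 flags P=1 W=1 U=1 S=1
  ⇒ phys 0x29611 (huge @L0)  [1 reads]
#1 VA=0x481C07D6B (r,kernel):
  [0] read 0x27 idx=18: raw=0x2C007 flags P=1 W=1 U=1 S=0
  [1] read 0x2C idx=14: raw=0x2D007 flags P=1 W=1 U=1 S=0
  [2] read 0x2D idx=7: raw=0x31007 flags P=1 W=1 U=1 S=0
  ⇒ phys 0x31D6B  [3 reads]
#2 VA=0x1410413 (r,kernel):
  [0] read 0x27 idx=0: raw=0x33007 flags P=1 W=1 U=1 S=0
  [1] read 0x33 idx=10: raw=0x34007 flags P=1 W=1 U=1 S=0
  [2] read 0x34 idx=16: raw=0x35007 flags P=1 W=1 U=1 S=0
  ⇒ phys 0x35413  [3 reads]
#3 VA=0x140200143 (r,kernel):
  [0] read 0x27 idx=5: raw=0x36007 flags P=1 W=1 U=1 S=0
  [1] read 0x36 idx=1: raw=0x39087 flags P=1 W=1 U=1 S=1
  ⇒ phys 0x39143 (huge @L1)  [2 reads]

Entries read for #3: 2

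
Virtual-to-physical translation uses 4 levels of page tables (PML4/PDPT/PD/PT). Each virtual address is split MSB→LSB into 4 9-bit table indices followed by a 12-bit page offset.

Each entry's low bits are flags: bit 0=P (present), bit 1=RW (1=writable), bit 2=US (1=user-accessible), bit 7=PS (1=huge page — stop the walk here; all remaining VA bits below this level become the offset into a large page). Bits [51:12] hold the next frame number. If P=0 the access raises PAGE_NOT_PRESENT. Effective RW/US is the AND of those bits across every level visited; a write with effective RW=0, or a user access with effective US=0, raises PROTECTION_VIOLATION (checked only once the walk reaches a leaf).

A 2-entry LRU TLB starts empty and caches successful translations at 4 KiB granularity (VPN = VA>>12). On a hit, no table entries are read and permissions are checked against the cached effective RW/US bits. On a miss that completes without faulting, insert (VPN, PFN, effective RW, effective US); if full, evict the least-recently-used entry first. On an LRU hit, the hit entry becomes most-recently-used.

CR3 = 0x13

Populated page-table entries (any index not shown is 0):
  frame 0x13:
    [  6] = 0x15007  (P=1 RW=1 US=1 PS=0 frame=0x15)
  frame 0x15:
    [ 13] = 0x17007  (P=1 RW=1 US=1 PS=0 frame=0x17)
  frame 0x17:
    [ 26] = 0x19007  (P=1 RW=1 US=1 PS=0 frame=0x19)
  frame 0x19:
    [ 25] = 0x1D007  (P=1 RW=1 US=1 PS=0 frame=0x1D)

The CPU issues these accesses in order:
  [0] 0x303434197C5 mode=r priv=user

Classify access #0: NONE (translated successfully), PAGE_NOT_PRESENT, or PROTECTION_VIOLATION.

Walk each access:
#0 VA=0x303434197C5 (r,user):
  L0: frame=0x13 idx=6 entry=0x15007 [P=1 RW=1 US=1 PS=0]
  L1: frame=0x15 idx=13 entry=0x17007 [P=1 RW=1 US=1 PS=0]
  L2: frame=0x17 idx=26 entry=0x19007 [P=1 RW=1 US=1 PS=0]
  L3: frame=0x19 idx=25 entry=0x1D007 [P=1 RW=1 US=1 PS=0]
  ⇒ phys 0x1D7C5  [4 reads]

Access #0 fault: NONE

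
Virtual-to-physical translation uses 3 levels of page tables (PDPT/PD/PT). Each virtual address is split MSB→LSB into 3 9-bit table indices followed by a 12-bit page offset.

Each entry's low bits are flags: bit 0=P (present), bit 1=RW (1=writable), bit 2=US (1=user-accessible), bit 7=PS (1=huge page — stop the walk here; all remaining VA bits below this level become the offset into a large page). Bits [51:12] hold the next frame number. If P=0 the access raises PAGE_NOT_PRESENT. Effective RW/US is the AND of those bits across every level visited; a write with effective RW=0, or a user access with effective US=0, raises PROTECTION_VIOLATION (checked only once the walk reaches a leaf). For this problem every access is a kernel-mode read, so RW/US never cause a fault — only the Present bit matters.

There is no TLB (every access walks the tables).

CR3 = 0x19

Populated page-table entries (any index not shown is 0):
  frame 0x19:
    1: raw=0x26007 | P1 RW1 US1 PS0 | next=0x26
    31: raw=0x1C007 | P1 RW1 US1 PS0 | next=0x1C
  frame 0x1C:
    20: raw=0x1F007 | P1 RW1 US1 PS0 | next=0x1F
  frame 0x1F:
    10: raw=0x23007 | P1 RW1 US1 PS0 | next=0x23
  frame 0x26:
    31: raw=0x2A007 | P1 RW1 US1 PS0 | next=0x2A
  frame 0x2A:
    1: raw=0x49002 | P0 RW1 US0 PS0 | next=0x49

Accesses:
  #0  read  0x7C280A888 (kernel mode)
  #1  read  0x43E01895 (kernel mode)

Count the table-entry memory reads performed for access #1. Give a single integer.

Trace:
#0 VA=0x7C280A888 (r,kernel):
  L0: frame=0x19 idx=31 entry=0x1C007 [P=1 RW=1 US=1 PS=0]
  L1: frame=0x1C idx=20 entry=0x1F007 [P=1 RW=1 US=1 PS=0]
  L2: frame=0x1F idx=10 entry=0x23007 [P=1 RW=1 US=1 PS=0]
  ⇒ phys 0x23888  [3 reads]
#1 VA=0x43E01895 (r,kernel):
  L0: frame=0x19 idx=1 entry=0x26007 [P=1 RW=1 US=1 PS=0]
  L1: frame=0x26 idx=31 entry=0x2A007 [P=1 RW=1 US=1 PS=0]
  L2: frame=0x2A idx=1 entry=0x49002 [P=0 RW=1 US=0 PS=0]
  ⇒ fault: PAGE_NOT_PRESENT  — 3 lookups

Entries read for #1: 3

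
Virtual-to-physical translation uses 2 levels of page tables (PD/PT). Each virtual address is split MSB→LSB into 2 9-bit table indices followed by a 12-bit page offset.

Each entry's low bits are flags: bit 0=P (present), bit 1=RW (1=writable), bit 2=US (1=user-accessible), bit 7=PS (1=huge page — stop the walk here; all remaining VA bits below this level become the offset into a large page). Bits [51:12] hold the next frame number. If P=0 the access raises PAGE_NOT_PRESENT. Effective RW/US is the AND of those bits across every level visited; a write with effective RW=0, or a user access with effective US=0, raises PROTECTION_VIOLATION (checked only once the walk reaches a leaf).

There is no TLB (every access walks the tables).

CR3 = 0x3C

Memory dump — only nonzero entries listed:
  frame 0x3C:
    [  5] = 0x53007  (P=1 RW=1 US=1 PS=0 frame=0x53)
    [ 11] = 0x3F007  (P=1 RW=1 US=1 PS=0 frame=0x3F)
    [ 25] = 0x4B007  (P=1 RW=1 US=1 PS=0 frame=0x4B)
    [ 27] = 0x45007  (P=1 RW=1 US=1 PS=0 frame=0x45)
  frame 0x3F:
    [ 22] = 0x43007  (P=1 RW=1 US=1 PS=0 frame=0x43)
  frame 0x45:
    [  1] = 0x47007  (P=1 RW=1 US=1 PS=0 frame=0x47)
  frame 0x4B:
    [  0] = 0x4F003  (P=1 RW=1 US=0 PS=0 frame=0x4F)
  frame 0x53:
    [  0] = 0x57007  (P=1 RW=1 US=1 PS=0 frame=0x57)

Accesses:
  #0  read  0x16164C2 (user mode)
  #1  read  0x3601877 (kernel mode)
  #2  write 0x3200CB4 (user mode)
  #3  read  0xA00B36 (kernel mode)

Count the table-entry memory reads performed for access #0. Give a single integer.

Per-access translation:
#0 VA=0x16164C2 (r,user):
  L0: frame=0x3C idx=11 entry=0x3F007 [P=1 RW=1 US=1 PS=0]
  L1: frame=0x3F idx=22 entry=0x43007 [P=1 RW=1 US=1 PS=0]
  ✓ 0x434C2  — 2 lookups
#1 VA=0x3601877 (r,kernel):
  L0: frame=0x3C idx=27 entry=0x45007 [P=1 RW=1 US=1 PS=0]
  L1: frame=0x45 idx=1 entry=0x47007 [P=1 RW=1 US=1 PS=0]
  ✓ 0x47877  — 2 lookups
#2 VA=0x3200CB4 (w,user):
  L0: frame=0x3C idx=25 entry=0x4B007 [P=1 RW=1 US=1 PS=0]
  L1: frame=0x4B idx=0 entry=0x4F003 [P=1 RW=1 US=0 PS=0]
  ✗ PROTECTION_VIOLATION  [2 reads]
#3 VA=0xA00B36 (r,kernel):
  L0: frame=0x3C idx=5 entry=0x53007 [P=1 RW=1 US=1 PS=0]
  L1: frame=0x53 idx=0 entry=0x57007 [P=1 RW=1 US=1 PS=0]
  ✓ 0x57B36  — 2 lookups

Entries read for #0: 2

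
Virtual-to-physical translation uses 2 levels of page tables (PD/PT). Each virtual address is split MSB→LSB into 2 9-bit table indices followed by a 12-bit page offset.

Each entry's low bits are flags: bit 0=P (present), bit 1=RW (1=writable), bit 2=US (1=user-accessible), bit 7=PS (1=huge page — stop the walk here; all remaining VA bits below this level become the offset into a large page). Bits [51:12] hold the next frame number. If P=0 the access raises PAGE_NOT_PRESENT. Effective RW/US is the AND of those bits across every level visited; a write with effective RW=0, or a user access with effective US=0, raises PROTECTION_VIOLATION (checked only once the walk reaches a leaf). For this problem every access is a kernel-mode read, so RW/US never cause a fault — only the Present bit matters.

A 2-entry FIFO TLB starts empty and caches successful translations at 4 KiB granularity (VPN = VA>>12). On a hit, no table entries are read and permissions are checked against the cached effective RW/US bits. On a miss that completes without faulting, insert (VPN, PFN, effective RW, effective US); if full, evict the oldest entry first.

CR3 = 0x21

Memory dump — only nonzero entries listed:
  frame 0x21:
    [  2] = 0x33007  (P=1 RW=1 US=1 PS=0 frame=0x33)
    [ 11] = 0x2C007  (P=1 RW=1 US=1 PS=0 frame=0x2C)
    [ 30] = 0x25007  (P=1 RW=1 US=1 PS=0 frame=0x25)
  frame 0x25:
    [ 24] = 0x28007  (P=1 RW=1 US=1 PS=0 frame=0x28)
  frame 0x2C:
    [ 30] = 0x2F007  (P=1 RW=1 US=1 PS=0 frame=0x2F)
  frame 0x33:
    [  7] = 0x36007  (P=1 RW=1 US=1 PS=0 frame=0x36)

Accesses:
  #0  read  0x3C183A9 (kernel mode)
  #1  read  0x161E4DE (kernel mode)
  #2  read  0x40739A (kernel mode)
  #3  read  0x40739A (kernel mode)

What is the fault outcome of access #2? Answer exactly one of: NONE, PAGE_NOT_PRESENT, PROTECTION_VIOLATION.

Trace:
#0 VA=0x3C183A9 (r,kernel):
  lvl0: tbl 0x21, slot 30 ⇒ 0x25007 (P1/RW1/US1/PS0)
  lvl1: tbl 0x25, slot 24 ⇒ 0x28007 (P1/RW1/US1/PS0)
  ✓ 0x283A9  — 2 lookups
#1 VA=0x161E4DE (r,kernel):
  lvl0: tbl 0x21, slot 11 ⇒ 0x2C007 (P1/RW1/US1/PS0)
  lvl1: tbl 0x2C, slot 30 ⇒ 0x2F007 (P1/RW1/US1/PS0)
  ✓ 0x2F4DE  — 2 lookups
#2 VA=0x40739A (r,kernel):
  lvl0: tbl 0x21, slot 2 ⇒ 0x33007 (P1/RW1/US1/PS0)
  lvl1: tbl 0x33, slot 7 ⇒ 0x36007 (P1/RW1/US1/PS0)
  ✓ 0x3639A  — 2 lookups
#3 VA=0x40739A (r,kernel):
  TLB hit vpn=0x407 → PA=0x3639A

Access #2 fault: NONE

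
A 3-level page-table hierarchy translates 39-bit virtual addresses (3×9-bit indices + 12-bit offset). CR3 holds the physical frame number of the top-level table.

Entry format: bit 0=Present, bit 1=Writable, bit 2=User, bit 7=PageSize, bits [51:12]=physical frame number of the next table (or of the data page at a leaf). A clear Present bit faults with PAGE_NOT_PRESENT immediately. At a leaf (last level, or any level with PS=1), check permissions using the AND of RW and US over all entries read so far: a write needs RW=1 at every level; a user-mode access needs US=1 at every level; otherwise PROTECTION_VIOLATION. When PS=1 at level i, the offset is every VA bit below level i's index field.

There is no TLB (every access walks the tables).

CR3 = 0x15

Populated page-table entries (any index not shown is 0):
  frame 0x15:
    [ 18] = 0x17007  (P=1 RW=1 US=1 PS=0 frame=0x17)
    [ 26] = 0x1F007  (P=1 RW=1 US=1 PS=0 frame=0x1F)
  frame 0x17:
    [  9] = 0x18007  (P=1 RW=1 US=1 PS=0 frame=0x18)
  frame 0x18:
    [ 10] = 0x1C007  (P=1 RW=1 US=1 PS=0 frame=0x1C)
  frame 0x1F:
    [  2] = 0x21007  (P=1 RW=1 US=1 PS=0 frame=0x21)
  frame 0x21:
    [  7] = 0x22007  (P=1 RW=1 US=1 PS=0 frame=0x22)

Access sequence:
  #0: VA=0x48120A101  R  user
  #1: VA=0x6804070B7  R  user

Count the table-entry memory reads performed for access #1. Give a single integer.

Trace:
#0 VA=0x48120A101 (r,user):
  L0 @0x15[18] → 0x17007  P=1,RW=1,US=1,PS=0
  L1 @0x17[9] → 0x18007  P=1,RW=1,US=1,PS=0
  L2 @0x18[10] → 0x1C007  P=1,RW=1,US=1,PS=0
  → PA=0x1C101  (3 entries read)
#1 VA=0x6804070B7 (r,user):
  L0 @0x15[26] → 0x1F007  P=1,RW=1,US=1,PS=0
  L1 @0x1F[2] → 0x21007  P=1,RW=1,US=1,PS=0
  L2 @0x21[7] → 0x22007  P=1,RW=1,US=1,PS=0
  → PA=0x220B7  (3 entries read)

Entries read for #1: 3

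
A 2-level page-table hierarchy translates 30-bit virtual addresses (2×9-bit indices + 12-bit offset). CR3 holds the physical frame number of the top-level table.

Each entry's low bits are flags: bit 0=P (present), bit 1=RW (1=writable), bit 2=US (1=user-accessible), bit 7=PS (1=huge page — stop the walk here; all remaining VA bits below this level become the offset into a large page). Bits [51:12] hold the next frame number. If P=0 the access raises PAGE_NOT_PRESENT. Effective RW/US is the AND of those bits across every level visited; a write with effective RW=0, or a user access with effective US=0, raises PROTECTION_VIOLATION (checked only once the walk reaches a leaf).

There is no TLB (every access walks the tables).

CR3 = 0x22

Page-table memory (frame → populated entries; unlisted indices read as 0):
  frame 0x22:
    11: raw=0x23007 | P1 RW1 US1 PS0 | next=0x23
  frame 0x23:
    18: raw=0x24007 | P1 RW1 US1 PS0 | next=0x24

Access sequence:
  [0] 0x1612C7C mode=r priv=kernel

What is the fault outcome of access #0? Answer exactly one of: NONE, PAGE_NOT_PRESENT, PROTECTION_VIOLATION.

Walk each access:
#0 VA=0x1612C7C (r,kernel):
  L0: frame=0x22 idx=11 entry=0x23007 [P=1 RW=1 US=1 PS=0]
  L1: frame=0x23 idx=18 entry=0x24007 [P=1 RW=1 US=1 PS=0]
  → PA=0x24C7C  (2 entries read)

Access #0 fault: NONE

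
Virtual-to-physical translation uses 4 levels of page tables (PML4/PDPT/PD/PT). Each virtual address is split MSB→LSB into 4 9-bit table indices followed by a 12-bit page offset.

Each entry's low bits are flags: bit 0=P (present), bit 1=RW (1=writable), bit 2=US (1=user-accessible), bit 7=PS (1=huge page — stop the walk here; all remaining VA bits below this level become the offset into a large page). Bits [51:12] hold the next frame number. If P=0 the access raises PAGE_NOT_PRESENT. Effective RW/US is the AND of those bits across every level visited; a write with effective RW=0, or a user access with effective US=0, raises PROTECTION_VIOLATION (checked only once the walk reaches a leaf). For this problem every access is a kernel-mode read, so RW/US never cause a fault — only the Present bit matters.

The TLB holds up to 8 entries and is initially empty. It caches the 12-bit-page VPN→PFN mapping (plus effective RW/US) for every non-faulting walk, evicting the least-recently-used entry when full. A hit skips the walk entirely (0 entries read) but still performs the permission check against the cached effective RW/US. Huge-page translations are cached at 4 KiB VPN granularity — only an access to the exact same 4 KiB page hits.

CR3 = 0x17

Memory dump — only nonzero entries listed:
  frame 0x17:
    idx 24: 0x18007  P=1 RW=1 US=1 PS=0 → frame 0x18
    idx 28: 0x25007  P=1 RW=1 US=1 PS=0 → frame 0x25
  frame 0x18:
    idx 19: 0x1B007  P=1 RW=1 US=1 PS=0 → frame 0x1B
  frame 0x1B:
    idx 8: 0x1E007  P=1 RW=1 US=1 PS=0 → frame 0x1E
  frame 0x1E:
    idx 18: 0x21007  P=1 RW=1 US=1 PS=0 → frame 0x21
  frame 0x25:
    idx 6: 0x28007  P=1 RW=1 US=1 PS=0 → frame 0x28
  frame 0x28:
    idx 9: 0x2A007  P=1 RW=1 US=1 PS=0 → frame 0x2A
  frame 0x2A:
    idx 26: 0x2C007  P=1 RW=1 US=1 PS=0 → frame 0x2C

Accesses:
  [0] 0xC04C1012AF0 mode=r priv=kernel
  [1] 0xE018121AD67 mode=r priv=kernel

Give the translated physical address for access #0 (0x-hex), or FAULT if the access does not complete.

Trace:
#0 VA=0xC04C1012AF0 (r,kernel):
  L0: frame=0x17 idx=24 entry=0x18007 [P=1 RW=1 US=1 PS=0]
  L1: frame=0x18 idx=19 entry=0x1B007 [P=1 RW=1 US=1 PS=0]
  L2: frame=0x1B idx=8 entry=0x1E007 [P=1 RW=1 US=1 PS=0]
  L3: frame=0x1E idx=18 entry=0x21007 [P=1 RW=1 US=1 PS=0]
  ⇒ phys 0x21AF0  [4 reads]
#1 VA=0xE018121AD67 (r,kernel):
  L0: frame=0x17 idx=28 entry=0x25007 [P=1 RW=1 US=1 PS=0]
  L1: frame=0x25 idx=6 entry=0x28007 [P=1 RW=1 US=1 PS=0]
  L2: frame=0x28 idx=9 entry=0x2A007 [P=1 RW=1 US=1 PS=0]
  L3: frame=0x2A idx=26 entry=0x2C007 [P=1 RW=1 US=1 PS=0]
  ⇒ phys 0x2CD67  [4 reads]

Access #0 PA: 0x21AF0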